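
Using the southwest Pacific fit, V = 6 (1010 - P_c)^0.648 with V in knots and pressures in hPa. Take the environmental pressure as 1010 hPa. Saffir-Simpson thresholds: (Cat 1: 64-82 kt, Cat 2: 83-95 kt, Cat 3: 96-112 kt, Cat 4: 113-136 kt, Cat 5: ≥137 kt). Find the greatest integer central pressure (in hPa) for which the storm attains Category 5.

Category 5 begins at V = 137 kt.
Required ΔP = (137/6)^(1/0.648) = 22.833^1.543 ≈ 124.90 hPa.
P_c ≤ 1010 − 124.90 = 885.10, so the highest integer P_c is 885 hPa.

885 hPa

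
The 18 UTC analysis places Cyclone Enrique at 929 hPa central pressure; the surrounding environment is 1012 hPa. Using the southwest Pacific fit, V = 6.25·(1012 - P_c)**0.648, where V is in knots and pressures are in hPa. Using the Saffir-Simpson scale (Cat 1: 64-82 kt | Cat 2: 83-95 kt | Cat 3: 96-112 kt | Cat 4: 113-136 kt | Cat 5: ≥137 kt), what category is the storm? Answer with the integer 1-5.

3

ΔP = 1012 − 929 = 83 hPa.
V ≈ 6.25 × 83^0.648 = 6.25 × 17.52 ≈ 110 kt.
110 kt falls in the Category 3 band.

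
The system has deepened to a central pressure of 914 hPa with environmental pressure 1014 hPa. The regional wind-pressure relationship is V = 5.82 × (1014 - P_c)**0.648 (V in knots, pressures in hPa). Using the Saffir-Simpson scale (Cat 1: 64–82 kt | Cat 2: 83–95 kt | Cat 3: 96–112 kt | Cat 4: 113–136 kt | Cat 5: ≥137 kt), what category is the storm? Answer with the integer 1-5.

ΔP = 1014 − 914 = 100 hPa.
V ≈ 5.82 × 100^0.648 = 5.82 × 19.77 ≈ 115 kt.
115 kt falls in the Category 4 band.

4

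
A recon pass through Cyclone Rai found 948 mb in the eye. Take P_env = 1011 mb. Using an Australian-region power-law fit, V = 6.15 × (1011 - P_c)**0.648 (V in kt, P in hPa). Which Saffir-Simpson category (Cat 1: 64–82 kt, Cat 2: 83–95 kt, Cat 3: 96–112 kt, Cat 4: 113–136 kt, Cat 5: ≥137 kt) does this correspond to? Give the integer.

2

ΔP = 1011 − 948 = 63 mb.
V ≈ 6.15 × 63^0.648 = 6.15 × 14.65 ≈ 90 kt.
90 kt falls in the Category 2 band.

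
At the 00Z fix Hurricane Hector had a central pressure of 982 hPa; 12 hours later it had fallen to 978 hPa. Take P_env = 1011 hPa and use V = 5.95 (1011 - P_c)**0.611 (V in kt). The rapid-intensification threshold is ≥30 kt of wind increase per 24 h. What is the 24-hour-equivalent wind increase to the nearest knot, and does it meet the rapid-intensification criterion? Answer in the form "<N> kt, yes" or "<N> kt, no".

8 kt, no

V₁: ΔP = 29, V ≈ 5.95 × 29^0.611 ≈ 46.56 kt.
V₂: ΔP = 33, V ≈ 5.95 × 33^0.611 ≈ 50.39 kt.
ΔV over 12 h = 3.83 kt → 24 h equivalent = 3.83 × 24/12 ≈ 7.66 kt.
8 kt < 30 kt ⇒ not rapid intensification.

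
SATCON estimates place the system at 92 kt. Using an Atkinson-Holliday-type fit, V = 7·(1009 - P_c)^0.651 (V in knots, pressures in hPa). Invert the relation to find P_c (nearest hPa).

957 hPa

ΔP = (V / 7)^(1/0.651) = (92/7)^1.536.
92/7 = 13.143; 13.143^1.536 ≈ 52.29 hPa.
P_c = 1009 − 52.29 = 956.71 ≈ 957 hPa.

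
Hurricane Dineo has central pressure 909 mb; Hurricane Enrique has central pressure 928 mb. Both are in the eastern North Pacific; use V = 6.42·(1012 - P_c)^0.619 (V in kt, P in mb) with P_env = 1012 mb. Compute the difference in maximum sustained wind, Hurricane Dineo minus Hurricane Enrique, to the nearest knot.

Hurricane Dineo: ΔP = 103; V ≈ 6.42 × 103^0.619 ≈ 113.10 kt.
Hurricane Enrique: ΔP = 84; V ≈ 6.42 × 84^0.619 ≈ 99.69 kt.
Difference ≈ 113.10 − 99.69 = 13.41 → 13 kt.

13 kt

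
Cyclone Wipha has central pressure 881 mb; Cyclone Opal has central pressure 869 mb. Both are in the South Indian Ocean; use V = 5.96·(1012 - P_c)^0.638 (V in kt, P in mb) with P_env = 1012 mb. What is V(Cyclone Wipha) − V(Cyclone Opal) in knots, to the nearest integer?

Cyclone Wipha: ΔP = 131; V ≈ 5.96 × 131^0.638 ≈ 133.68 kt.
Cyclone Opal: ΔP = 143; V ≈ 5.96 × 143^0.638 ≈ 141.37 kt.
Difference ≈ 133.68 − 141.37 = -7.69 → -8 kt.

-8 kt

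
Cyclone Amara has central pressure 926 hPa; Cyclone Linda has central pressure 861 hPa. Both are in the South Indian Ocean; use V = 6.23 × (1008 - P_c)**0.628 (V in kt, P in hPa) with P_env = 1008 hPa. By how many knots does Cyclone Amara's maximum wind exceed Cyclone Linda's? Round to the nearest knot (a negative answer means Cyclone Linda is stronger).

-44 kt

Cyclone Amara: ΔP = 82; V ≈ 6.23 × 82^0.628 ≈ 99.17 kt.
Cyclone Linda: ΔP = 147; V ≈ 6.23 × 147^0.628 ≈ 143.07 kt.
Difference ≈ 99.17 − 143.07 = -43.90 → -44 kt.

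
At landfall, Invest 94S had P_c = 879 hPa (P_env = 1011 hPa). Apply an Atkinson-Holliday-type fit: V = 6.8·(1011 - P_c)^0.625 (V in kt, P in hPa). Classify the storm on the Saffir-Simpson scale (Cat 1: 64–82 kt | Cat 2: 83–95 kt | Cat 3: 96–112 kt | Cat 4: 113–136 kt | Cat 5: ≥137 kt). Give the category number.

5

ΔP = 1011 − 879 = 132 hPa.
V ≈ 6.8 × 132^0.625 = 6.8 × 21.15 ≈ 144 kt.
144 kt falls in the Category 5 band.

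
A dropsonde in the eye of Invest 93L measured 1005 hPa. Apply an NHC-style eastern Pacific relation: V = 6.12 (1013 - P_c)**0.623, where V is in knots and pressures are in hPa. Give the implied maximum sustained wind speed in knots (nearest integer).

22 kt

ΔP = 1013 − 1005 = 8 hPa.
8^0.623 ≈ 3.653.
V ≈ 6.12 × 3.653 ≈ 22.4 kt.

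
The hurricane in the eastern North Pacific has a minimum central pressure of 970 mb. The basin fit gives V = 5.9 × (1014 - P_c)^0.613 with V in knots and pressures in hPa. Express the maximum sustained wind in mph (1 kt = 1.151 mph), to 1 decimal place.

69.1 mph

ΔP = 1014 − 970 = 44 mb.
V ≈ 5.9 × 44^0.613 = 5.9 × 10.173 ≈ 60.019 kt.
60.019 × 1.151 ≈ 69.08 mph → 69.1 mph.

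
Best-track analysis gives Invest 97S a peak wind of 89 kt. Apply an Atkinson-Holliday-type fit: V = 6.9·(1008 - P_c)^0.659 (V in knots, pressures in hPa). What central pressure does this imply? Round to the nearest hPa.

960 hPa

ΔP = (V / 6.9)^(1/0.659) = (89/6.9)^1.517.
89/6.9 = 12.899; 12.899^1.517 ≈ 48.44 hPa.
P_c = 1008 − 48.44 = 959.56 ≈ 960 hPa.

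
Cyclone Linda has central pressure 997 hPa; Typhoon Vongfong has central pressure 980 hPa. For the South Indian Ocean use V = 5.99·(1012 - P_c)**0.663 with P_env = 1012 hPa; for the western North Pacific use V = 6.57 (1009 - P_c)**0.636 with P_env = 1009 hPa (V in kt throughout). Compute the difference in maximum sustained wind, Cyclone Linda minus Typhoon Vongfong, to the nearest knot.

Cyclone Linda: ΔP = 15; V ≈ 5.99 × 15^0.663 ≈ 36.07 kt.
Typhoon Vongfong: ΔP = 29; V ≈ 6.57 × 29^0.636 ≈ 55.93 kt.
Difference ≈ 36.07 − 55.93 = -19.86 → -20 kt.

-20 kt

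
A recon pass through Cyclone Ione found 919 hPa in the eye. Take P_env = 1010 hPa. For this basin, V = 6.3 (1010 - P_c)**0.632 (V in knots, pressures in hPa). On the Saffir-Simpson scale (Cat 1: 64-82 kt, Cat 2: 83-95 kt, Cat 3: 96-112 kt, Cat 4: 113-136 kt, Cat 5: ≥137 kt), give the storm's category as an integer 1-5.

3

ΔP = 1010 − 919 = 91 hPa.
V ≈ 6.3 × 91^0.632 = 6.3 × 17.30 ≈ 109 kt.
109 kt falls in the Category 3 band.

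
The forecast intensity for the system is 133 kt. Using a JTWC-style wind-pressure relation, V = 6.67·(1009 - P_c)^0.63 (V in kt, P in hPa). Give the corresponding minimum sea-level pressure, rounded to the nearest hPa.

ΔP = (V / 6.67)^(1/0.63) = (133/6.67)^1.587.
133/6.67 = 19.940; 19.940^1.587 ≈ 115.63 hPa.
P_c = 1009 − 115.63 = 893.37 ≈ 893 hPa.

893 hPa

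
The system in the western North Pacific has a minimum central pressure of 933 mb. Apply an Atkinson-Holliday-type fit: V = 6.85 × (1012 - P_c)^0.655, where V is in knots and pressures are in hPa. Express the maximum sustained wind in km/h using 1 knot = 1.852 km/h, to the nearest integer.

222 km/h

ΔP = 1012 − 933 = 79 mb.
V ≈ 6.85 × 79^0.655 = 6.85 × 17.496 ≈ 119.850 kt.
119.850 × 1.852 ≈ 221.96 km/h → 222 km/h.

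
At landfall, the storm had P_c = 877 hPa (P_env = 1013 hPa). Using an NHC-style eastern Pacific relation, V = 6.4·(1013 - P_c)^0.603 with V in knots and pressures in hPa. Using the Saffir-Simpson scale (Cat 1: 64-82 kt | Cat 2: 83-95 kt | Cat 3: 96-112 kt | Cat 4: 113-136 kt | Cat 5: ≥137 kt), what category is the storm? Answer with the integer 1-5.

ΔP = 1013 − 877 = 136 hPa.
V ≈ 6.4 × 136^0.603 = 6.4 × 19.34 ≈ 124 kt.
124 kt falls in the Category 4 band.

4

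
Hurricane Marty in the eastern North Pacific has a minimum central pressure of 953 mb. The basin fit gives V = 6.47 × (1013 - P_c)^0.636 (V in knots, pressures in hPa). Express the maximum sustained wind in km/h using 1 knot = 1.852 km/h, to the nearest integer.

ΔP = 1013 − 953 = 60 mb.
V ≈ 6.47 × 60^0.636 = 6.47 × 13.518 ≈ 87.460 kt.
87.460 × 1.852 ≈ 161.98 km/h → 162 km/h.

162 km/h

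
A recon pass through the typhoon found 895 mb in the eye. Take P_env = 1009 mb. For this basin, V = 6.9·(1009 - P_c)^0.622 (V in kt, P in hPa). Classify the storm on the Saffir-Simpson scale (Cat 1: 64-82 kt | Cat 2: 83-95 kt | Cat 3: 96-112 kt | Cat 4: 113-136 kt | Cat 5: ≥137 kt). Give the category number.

4

ΔP = 1009 − 895 = 114 mb.
V ≈ 6.9 × 114^0.622 = 6.9 × 19.03 ≈ 131 kt.
131 kt falls in the Category 4 band.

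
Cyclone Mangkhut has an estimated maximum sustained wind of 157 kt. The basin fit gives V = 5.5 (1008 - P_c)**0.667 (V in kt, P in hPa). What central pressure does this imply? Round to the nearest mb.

856 mb

ΔP = (V / 5.5)^(1/0.667) = (157/5.5)^1.499.
157/5.5 = 28.545; 28.545^1.499 ≈ 152.13 mb.
P_c = 1008 − 152.13 = 855.87 ≈ 856 mb.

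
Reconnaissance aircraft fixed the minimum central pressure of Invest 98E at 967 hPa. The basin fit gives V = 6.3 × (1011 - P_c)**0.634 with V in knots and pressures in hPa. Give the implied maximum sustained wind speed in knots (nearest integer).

ΔP = 1011 − 967 = 44 hPa.
44^0.634 ≈ 11.014.
V ≈ 6.3 × 11.014 ≈ 69.4 kt.

69 kt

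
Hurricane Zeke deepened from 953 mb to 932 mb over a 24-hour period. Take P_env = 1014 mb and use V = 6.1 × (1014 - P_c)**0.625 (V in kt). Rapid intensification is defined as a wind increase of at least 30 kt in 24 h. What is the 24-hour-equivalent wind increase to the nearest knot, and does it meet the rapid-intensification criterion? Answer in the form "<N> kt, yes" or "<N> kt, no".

16 kt, no

V₁: ΔP = 61, V ≈ 6.1 × 61^0.625 ≈ 79.65 kt.
V₂: ΔP = 82, V ≈ 6.1 × 82^0.625 ≈ 95.82 kt.
ΔV over 24 h = 16.17 kt → 24 h equivalent = 16.17 × 24/24 ≈ 16.17 kt.
16 kt < 30 kt ⇒ not rapid intensification.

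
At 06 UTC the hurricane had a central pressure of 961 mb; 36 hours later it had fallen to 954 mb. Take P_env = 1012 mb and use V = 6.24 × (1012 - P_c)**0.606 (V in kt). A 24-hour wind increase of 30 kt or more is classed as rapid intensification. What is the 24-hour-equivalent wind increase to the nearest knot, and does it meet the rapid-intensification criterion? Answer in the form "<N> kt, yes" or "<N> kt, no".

V₁: ΔP = 51, V ≈ 6.24 × 51^0.606 ≈ 67.60 kt.
V₂: ΔP = 58, V ≈ 6.24 × 58^0.606 ≈ 73.08 kt.
ΔV over 36 h = 5.48 kt → 24 h equivalent = 5.48 × 24/36 ≈ 3.65 kt.
4 kt < 30 kt ⇒ not rapid intensification.

4 kt, no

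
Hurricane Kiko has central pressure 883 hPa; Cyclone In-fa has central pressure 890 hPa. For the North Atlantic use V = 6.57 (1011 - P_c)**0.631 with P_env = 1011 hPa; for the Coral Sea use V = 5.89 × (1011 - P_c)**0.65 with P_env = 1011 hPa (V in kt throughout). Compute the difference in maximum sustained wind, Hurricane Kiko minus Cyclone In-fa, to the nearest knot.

7 kt

Hurricane Kiko: ΔP = 128; V ≈ 6.57 × 128^0.631 ≈ 140.35 kt.
Cyclone In-fa: ΔP = 121; V ≈ 5.89 × 121^0.65 ≈ 133.02 kt.
Difference ≈ 140.35 − 133.02 = 7.33 → 7 kt.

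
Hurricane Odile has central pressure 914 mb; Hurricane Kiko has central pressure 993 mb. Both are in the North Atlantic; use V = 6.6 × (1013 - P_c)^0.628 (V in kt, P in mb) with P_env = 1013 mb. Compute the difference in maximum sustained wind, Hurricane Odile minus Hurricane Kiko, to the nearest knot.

75 kt

Hurricane Odile: ΔP = 99; V ≈ 6.6 × 99^0.628 ≈ 118.25 kt.
Hurricane Kiko: ΔP = 20; V ≈ 6.6 × 20^0.628 ≈ 43.31 kt.
Difference ≈ 118.25 − 43.31 = 74.94 → 75 kt.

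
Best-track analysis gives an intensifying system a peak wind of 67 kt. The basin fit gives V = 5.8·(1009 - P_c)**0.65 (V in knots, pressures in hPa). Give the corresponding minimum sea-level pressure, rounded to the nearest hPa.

ΔP = (V / 5.8)^(1/0.65) = (67/5.8)^1.538.
67/5.8 = 11.552; 11.552^1.538 ≈ 43.14 hPa.
P_c = 1009 − 43.14 = 965.86 ≈ 966 hPa.

966 hPa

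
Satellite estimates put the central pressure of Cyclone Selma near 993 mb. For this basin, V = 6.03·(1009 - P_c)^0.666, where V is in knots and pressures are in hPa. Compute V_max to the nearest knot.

ΔP = 1009 − 993 = 16 mb.
16^0.666 ≈ 6.338.
V ≈ 6.03 × 6.338 ≈ 38.2 kt.

38 kt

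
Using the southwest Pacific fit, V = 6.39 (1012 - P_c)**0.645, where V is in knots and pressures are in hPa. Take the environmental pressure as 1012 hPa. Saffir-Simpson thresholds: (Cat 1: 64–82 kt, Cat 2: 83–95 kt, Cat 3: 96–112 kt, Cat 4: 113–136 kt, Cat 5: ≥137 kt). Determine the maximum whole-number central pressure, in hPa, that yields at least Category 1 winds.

Category 1 begins at V = 64 kt.
Required ΔP = (64/6.39)^(1/0.645) = 10.016^1.550 ≈ 35.60 hPa.
P_c ≤ 1012 − 35.60 = 976.40, so the highest integer P_c is 976 hPa.

976 hPa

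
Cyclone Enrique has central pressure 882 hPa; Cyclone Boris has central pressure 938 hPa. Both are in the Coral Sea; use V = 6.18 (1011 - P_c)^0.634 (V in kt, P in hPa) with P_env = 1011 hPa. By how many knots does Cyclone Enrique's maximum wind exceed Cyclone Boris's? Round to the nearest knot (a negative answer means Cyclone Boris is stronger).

41 kt

Cyclone Enrique: ΔP = 129; V ≈ 6.18 × 129^0.634 ≈ 134.62 kt.
Cyclone Boris: ΔP = 73; V ≈ 6.18 × 73^0.634 ≈ 93.83 kt.
Difference ≈ 134.62 − 93.83 = 40.79 → 41 kt.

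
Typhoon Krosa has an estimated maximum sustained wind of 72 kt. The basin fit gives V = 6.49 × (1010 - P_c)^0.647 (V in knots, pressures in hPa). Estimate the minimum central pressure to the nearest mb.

ΔP = (V / 6.49)^(1/0.647) = (72/6.49)^1.546.
72/6.49 = 11.094; 11.094^1.546 ≈ 41.24 mb.
P_c = 1010 − 41.24 = 968.76 ≈ 969 mb.

969 mb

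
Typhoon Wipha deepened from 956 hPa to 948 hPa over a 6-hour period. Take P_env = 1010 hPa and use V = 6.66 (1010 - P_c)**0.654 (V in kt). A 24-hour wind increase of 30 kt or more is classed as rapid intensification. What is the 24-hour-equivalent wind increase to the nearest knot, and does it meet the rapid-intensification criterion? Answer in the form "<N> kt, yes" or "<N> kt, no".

34 kt, yes

V₁: ΔP = 54, V ≈ 6.66 × 54^0.654 ≈ 90.46 kt.
V₂: ΔP = 62, V ≈ 6.66 × 62^0.654 ≈ 99.01 kt.
ΔV over 6 h = 8.55 kt → 24 h equivalent = 8.55 × 24/6 ≈ 34.20 kt.
34 kt ≥ 30 kt ⇒ rapid intensification.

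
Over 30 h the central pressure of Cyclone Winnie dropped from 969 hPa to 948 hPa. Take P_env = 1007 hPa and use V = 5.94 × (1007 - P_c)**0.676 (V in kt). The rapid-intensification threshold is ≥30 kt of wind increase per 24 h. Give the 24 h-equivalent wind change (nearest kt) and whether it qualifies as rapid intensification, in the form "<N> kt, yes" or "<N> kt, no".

V₁: ΔP = 38, V ≈ 5.94 × 38^0.676 ≈ 69.46 kt.
V₂: ΔP = 59, V ≈ 5.94 × 59^0.676 ≈ 93.52 kt.
ΔV over 30 h = 24.06 kt → 24 h equivalent = 24.06 × 24/30 ≈ 19.25 kt.
19 kt < 30 kt ⇒ not rapid intensification.

19 kt, no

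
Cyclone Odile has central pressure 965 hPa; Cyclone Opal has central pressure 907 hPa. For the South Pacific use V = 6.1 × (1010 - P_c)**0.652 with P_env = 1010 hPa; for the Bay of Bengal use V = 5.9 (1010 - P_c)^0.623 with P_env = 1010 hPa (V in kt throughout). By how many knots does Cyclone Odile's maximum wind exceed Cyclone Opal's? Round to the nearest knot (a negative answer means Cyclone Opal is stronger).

Cyclone Odile: ΔP = 45; V ≈ 6.1 × 45^0.652 ≈ 72.98 kt.
Cyclone Opal: ΔP = 103; V ≈ 5.9 × 103^0.623 ≈ 105.89 kt.
Difference ≈ 72.98 − 105.89 = -32.91 → -33 kt.

-33 kt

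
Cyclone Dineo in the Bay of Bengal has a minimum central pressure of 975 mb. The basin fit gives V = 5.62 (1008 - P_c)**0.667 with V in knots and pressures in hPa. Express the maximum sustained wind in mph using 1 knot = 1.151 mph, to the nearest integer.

ΔP = 1008 − 975 = 33 mb.
V ≈ 5.62 × 33^0.667 = 5.62 × 10.300 ≈ 57.888 kt.
57.888 × 1.151 ≈ 66.63 mph → 67 mph.

67 mph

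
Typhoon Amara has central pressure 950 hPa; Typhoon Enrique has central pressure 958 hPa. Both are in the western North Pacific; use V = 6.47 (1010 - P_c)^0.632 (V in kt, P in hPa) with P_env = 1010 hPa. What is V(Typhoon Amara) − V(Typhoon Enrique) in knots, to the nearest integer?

7 kt

Typhoon Amara: ΔP = 60; V ≈ 6.47 × 60^0.632 ≈ 86.04 kt.
Typhoon Enrique: ΔP = 52; V ≈ 6.47 × 52^0.632 ≈ 78.60 kt.
Difference ≈ 86.04 − 78.60 = 7.44 → 7 kt.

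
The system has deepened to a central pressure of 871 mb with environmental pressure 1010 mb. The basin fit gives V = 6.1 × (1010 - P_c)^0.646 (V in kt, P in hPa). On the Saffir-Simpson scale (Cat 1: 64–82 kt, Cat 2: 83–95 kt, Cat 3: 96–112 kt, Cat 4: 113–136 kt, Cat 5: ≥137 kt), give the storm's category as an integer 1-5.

5

ΔP = 1010 − 871 = 139 mb.
V ≈ 6.1 × 139^0.646 = 6.1 × 24.23 ≈ 148 kt.
148 kt falls in the Category 5 band.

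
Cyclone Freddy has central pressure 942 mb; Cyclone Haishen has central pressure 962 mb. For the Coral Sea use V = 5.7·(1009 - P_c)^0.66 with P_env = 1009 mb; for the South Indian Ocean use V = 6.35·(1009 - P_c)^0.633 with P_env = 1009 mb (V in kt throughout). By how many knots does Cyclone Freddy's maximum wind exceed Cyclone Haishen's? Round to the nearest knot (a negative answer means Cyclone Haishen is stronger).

19 kt

Cyclone Freddy: ΔP = 67; V ≈ 5.7 × 67^0.66 ≈ 91.43 kt.
Cyclone Haishen: ΔP = 47; V ≈ 6.35 × 47^0.633 ≈ 72.65 kt.
Difference ≈ 91.43 − 72.65 = 18.78 → 19 kt.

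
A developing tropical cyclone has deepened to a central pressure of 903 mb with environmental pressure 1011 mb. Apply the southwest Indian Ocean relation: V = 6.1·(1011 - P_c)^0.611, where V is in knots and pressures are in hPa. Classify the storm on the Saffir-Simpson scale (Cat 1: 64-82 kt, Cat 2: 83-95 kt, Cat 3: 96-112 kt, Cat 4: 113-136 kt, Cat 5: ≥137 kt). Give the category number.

3

ΔP = 1011 − 903 = 108 mb.
V ≈ 6.1 × 108^0.611 = 6.1 × 17.48 ≈ 107 kt.
107 kt falls in the Category 3 band.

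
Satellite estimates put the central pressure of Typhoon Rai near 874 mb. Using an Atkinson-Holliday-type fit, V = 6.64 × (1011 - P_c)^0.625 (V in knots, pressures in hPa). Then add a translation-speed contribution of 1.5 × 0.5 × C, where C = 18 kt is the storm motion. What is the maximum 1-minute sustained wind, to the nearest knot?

ΔP = 1011 − 874 = 137 mb.
137^0.625 ≈ 21.650.
V ≈ 6.64 × 21.650 ≈ 143.8 kt.
Translation term: 1.5 × 0.5 × 18 = 13.5 kt.
Corrected V ≈ 157.3 kt → 157 kt.

157 kt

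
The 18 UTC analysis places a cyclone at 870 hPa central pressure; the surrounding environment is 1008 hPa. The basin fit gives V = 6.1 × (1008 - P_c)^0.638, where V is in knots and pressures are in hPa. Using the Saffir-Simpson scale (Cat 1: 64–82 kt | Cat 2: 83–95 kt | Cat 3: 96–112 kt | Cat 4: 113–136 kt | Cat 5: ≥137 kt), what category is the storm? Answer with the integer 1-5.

ΔP = 1008 − 870 = 138 hPa.
V ≈ 6.1 × 138^0.638 = 6.1 × 23.19 ≈ 141 kt.
141 kt falls in the Category 5 band.

5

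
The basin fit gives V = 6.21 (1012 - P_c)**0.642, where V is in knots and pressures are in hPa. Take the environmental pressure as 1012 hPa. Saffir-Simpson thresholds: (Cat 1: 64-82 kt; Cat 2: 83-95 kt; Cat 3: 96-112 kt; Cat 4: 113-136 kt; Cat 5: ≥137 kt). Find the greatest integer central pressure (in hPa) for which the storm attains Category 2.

Category 2 begins at V = 83 kt.
Required ΔP = (83/6.21)^(1/0.642) = 13.366^1.558 ≈ 56.74 hPa.
P_c ≤ 1012 − 56.74 = 955.26, so the highest integer P_c is 955 hPa.

955 hPa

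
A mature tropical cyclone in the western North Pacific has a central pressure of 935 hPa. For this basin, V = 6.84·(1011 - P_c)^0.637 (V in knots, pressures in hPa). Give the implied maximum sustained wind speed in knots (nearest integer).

ΔP = 1011 − 935 = 76 hPa.
76^0.637 ≈ 15.779.
V ≈ 6.84 × 15.779 ≈ 107.9 kt.

108 kt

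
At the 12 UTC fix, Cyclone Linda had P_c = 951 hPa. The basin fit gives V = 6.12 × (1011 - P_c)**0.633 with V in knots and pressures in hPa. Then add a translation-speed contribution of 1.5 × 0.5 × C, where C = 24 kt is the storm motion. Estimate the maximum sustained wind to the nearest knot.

ΔP = 1011 − 951 = 60 hPa.
60^0.633 ≈ 13.353.
V ≈ 6.12 × 13.353 ≈ 81.7 kt.
Translation term: 1.5 × 0.5 × 24 = 18 kt.
Corrected V ≈ 99.7 kt → 100 kt.

100 kt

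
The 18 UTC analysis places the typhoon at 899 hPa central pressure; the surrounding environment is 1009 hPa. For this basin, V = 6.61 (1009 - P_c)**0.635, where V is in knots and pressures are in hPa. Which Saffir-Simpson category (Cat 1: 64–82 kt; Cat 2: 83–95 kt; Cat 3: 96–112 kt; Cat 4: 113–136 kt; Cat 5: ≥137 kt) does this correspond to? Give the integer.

ΔP = 1009 − 899 = 110 hPa.
V ≈ 6.61 × 110^0.635 = 6.61 × 19.78 ≈ 131 kt.
131 kt falls in the Category 4 band.

4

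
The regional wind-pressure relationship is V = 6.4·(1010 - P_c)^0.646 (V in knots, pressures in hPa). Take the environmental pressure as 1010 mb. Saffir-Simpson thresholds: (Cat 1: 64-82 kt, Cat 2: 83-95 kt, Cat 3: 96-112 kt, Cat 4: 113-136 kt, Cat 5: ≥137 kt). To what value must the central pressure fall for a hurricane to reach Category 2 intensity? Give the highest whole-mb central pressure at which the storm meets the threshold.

Category 2 begins at V = 83 kt.
Required ΔP = (83/6.4)^(1/0.646) = 12.969^1.548 ≈ 52.81 mb.
P_c ≤ 1010 − 52.81 = 957.19, so the highest integer P_c is 957 mb.

957 mb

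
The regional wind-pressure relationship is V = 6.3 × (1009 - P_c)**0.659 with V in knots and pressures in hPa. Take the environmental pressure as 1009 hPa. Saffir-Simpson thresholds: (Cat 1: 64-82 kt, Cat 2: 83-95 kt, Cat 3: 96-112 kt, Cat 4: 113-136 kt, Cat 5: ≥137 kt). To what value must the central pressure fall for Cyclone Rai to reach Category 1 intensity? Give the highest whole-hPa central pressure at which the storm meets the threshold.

Category 1 begins at V = 64 kt.
Required ΔP = (64/6.3)^(1/0.659) = 10.159^1.517 ≈ 33.72 hPa.
P_c ≤ 1009 − 33.72 = 975.28, so the highest integer P_c is 975 hPa.

975 hPa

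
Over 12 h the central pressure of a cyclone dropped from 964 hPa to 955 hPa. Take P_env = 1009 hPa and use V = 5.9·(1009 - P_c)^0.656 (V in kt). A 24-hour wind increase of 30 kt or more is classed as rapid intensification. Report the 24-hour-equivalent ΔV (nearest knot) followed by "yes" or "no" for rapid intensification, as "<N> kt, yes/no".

V₁: ΔP = 45, V ≈ 5.9 × 45^0.656 ≈ 71.67 kt.
V₂: ΔP = 54, V ≈ 5.9 × 54^0.656 ≈ 80.78 kt.
ΔV over 12 h = 9.11 kt → 24 h equivalent = 9.11 × 24/12 ≈ 18.22 kt.
18 kt < 30 kt ⇒ not rapid intensification.

18 kt, no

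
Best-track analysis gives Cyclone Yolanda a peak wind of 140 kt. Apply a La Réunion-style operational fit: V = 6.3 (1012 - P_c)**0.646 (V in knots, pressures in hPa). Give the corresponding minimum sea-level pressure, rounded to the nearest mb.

ΔP = (V / 6.3)^(1/0.646) = (140/6.3)^1.548.
140/6.3 = 22.222; 22.222^1.548 ≈ 121.57 mb.
P_c = 1012 − 121.57 = 890.43 ≈ 890 mb.

890 mb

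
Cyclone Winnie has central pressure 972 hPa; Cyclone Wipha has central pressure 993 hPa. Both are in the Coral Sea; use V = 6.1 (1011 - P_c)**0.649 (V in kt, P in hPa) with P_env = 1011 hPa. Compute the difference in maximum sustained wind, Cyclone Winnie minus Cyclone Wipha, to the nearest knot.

26 kt

Cyclone Winnie: ΔP = 39; V ≈ 6.1 × 39^0.649 ≈ 65.76 kt.
Cyclone Wipha: ΔP = 18; V ≈ 6.1 × 18^0.649 ≈ 39.81 kt.
Difference ≈ 65.76 − 39.81 = 25.95 → 26 kt.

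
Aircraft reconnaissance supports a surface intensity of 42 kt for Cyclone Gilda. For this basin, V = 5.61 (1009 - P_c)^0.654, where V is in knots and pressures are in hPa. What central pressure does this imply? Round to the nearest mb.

987 mb

ΔP = (V / 5.61)^(1/0.654) = (42/5.61)^1.529.
42/5.61 = 7.487; 7.487^1.529 ≈ 21.72 mb.
P_c = 1009 − 21.72 = 987.28 ≈ 987 mb.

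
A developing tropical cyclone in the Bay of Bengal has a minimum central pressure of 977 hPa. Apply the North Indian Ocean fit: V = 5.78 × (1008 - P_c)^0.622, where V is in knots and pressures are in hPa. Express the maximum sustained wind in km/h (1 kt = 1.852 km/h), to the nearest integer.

91 km/h

ΔP = 1008 − 977 = 31 hPa.
V ≈ 5.78 × 31^0.622 = 5.78 × 8.465 ≈ 48.928 kt.
48.928 × 1.852 ≈ 90.61 km/h → 91 km/h.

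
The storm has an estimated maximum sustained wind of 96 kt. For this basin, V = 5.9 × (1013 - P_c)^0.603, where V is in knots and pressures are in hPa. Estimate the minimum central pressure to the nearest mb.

911 mb

ΔP = (V / 5.9)^(1/0.603) = (96/5.9)^1.658.
96/5.9 = 16.271; 16.271^1.658 ≈ 102.09 mb.
P_c = 1013 − 102.09 = 910.91 ≈ 911 mb.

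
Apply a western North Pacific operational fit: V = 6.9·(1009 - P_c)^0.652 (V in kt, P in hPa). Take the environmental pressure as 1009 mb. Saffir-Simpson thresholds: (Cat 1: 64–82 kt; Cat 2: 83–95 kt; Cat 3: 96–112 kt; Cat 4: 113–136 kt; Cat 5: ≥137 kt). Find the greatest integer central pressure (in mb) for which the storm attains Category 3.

Category 3 begins at V = 96 kt.
Required ΔP = (96/6.9)^(1/0.652) = 13.913^1.534 ≈ 56.72 mb.
P_c ≤ 1009 − 56.72 = 952.28, so the highest integer P_c is 952 mb.

952 mb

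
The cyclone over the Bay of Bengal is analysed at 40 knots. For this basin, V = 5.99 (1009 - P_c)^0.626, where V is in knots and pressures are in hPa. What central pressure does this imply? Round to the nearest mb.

988 mb

ΔP = (V / 5.99)^(1/0.626) = (40/5.99)^1.597.
40/5.99 = 6.678; 6.678^1.597 ≈ 20.76 mb.
P_c = 1009 − 20.76 = 988.24 ≈ 988 mb.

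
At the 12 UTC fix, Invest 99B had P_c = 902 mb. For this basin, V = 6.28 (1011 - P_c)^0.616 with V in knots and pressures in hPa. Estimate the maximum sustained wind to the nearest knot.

ΔP = 1011 − 902 = 109 mb.
109^0.616 ≈ 17.991.
V ≈ 6.28 × 17.991 ≈ 113.0 kt.

113 kt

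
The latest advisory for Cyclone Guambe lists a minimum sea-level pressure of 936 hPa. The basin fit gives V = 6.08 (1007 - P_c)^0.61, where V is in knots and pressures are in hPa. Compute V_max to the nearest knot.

82 kt

ΔP = 1007 − 936 = 71 hPa.
71^0.61 ≈ 13.467.
V ≈ 6.08 × 13.467 ≈ 81.9 kt.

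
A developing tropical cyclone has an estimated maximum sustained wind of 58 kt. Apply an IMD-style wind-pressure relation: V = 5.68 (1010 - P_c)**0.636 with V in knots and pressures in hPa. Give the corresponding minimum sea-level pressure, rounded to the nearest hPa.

ΔP = (V / 5.68)^(1/0.636) = (58/5.68)^1.572.
58/5.68 = 10.211; 10.211^1.572 ≈ 38.60 hPa.
P_c = 1010 − 38.60 = 971.40 ≈ 971 hPa.

971 hPa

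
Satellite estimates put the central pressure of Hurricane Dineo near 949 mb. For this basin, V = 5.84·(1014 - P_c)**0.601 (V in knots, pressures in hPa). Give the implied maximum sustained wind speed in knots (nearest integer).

ΔP = 1014 − 949 = 65 mb.
65^0.601 ≈ 12.290.
V ≈ 5.84 × 12.290 ≈ 71.8 kt.

72 kt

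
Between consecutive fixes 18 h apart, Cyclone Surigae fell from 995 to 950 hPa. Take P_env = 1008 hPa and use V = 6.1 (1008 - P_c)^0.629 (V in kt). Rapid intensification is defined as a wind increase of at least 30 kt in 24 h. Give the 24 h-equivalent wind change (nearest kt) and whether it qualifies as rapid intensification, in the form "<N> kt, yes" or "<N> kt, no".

64 kt, yes

V₁: ΔP = 13, V ≈ 6.1 × 13^0.629 ≈ 30.62 kt.
V₂: ΔP = 58, V ≈ 6.1 × 58^0.629 ≈ 78.44 kt.
ΔV over 18 h = 47.82 kt → 24 h equivalent = 47.82 × 24/18 ≈ 63.76 kt.
64 kt ≥ 30 kt ⇒ rapid intensification.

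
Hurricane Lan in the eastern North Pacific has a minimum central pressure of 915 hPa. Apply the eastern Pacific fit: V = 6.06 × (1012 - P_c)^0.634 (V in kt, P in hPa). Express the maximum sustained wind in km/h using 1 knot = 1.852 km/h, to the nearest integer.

204 km/h

ΔP = 1012 − 915 = 97 hPa.
V ≈ 6.06 × 97^0.634 = 6.06 × 18.181 ≈ 110.176 kt.
110.176 × 1.852 ≈ 204.05 km/h → 204 km/h.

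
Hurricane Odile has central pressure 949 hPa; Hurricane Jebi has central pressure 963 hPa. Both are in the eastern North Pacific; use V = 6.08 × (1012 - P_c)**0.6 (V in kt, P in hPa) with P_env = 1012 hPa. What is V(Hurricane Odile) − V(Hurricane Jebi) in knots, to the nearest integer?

10 kt

Hurricane Odile: ΔP = 63; V ≈ 6.08 × 63^0.6 ≈ 73.03 kt.
Hurricane Jebi: ΔP = 49; V ≈ 6.08 × 49^0.6 ≈ 62.81 kt.
Difference ≈ 73.03 − 62.81 = 10.22 → 10 kt.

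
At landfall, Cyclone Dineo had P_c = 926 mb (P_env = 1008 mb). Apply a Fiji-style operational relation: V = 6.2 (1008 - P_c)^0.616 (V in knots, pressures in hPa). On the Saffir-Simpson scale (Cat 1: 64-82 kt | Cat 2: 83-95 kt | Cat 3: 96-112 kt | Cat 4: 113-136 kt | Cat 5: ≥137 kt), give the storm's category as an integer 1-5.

ΔP = 1008 − 926 = 82 mb.
V ≈ 6.2 × 82^0.616 = 6.2 × 15.10 ≈ 94 kt.
94 kt falls in the Category 2 band.

2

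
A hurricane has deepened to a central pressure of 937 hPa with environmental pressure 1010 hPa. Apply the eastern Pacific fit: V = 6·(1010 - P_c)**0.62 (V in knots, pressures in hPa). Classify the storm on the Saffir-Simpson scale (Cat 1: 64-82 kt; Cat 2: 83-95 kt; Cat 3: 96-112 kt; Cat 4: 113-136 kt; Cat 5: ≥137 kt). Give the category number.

ΔP = 1010 − 937 = 73 hPa.
V ≈ 6 × 73^0.62 = 6 × 14.30 ≈ 86 kt.
86 kt falls in the Category 2 band.

2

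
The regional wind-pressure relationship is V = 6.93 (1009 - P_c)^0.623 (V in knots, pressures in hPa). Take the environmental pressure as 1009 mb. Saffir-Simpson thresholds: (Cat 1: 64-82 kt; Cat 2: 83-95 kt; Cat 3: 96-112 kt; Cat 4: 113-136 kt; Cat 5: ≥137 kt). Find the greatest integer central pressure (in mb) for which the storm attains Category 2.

955 mb

Category 2 begins at V = 83 kt.
Required ΔP = (83/6.93)^(1/0.623) = 11.977^1.605 ≈ 53.81 mb.
P_c ≤ 1009 − 53.81 = 955.19, so the highest integer P_c is 955 mb.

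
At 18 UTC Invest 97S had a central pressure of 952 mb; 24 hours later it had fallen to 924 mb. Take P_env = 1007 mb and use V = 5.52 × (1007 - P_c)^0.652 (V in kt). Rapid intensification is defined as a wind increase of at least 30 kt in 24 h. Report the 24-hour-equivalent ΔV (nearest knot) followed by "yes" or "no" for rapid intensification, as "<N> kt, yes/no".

23 kt, no

V₁: ΔP = 55, V ≈ 5.52 × 55^0.652 ≈ 75.28 kt.
V₂: ΔP = 83, V ≈ 5.52 × 83^0.652 ≈ 98.44 kt.
ΔV over 24 h = 23.16 kt → 24 h equivalent = 23.16 × 24/24 ≈ 23.16 kt.
23 kt < 30 kt ⇒ not rapid intensification.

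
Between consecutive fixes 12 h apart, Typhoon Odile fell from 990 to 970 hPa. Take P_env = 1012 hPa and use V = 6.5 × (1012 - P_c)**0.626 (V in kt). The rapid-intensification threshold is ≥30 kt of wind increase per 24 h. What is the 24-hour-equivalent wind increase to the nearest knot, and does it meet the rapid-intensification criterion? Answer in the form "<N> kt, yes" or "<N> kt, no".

V₁: ΔP = 22, V ≈ 6.5 × 22^0.626 ≈ 45.01 kt.
V₂: ΔP = 42, V ≈ 6.5 × 42^0.626 ≈ 67.46 kt.
ΔV over 12 h = 22.45 kt → 24 h equivalent = 22.45 × 24/12 ≈ 44.90 kt.
45 kt ≥ 30 kt ⇒ rapid intensification.

45 kt, yes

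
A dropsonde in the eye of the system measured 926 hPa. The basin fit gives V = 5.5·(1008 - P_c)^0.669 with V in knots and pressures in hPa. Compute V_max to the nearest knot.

ΔP = 1008 − 926 = 82 hPa.
82^0.669 ≈ 19.070.
V ≈ 5.5 × 19.070 ≈ 104.9 kt.

105 kt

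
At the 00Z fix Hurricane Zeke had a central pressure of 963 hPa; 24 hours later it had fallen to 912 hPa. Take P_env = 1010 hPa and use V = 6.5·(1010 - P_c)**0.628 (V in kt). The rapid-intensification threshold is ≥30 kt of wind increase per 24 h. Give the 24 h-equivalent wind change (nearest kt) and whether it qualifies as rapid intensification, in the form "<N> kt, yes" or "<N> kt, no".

43 kt, yes

V₁: ΔP = 47, V ≈ 6.5 × 47^0.628 ≈ 72.94 kt.
V₂: ΔP = 98, V ≈ 6.5 × 98^0.628 ≈ 115.72 kt.
ΔV over 24 h = 42.78 kt → 24 h equivalent = 42.78 × 24/24 ≈ 42.78 kt.
43 kt ≥ 30 kt ⇒ rapid intensification.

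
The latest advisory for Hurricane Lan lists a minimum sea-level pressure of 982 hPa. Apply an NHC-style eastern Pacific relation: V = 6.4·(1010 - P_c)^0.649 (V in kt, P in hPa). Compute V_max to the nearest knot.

56 kt

ΔP = 1010 − 982 = 28 hPa.
28^0.649 ≈ 8.694.
V ≈ 6.4 × 8.694 ≈ 55.6 kt.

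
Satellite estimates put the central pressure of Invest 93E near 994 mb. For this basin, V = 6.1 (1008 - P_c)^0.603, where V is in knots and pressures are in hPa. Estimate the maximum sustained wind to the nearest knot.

30 kt

ΔP = 1008 − 994 = 14 mb.
14^0.603 ≈ 4.910.
V ≈ 6.1 × 4.910 ≈ 30.0 kt.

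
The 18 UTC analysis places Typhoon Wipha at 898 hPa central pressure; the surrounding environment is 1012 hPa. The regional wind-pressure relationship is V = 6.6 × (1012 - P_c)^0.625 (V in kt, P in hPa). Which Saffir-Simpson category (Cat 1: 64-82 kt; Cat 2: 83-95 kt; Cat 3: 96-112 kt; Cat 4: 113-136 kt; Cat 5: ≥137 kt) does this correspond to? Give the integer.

4

ΔP = 1012 − 898 = 114 hPa.
V ≈ 6.6 × 114^0.625 = 6.6 × 19.30 ≈ 127 kt.
127 kt falls in the Category 4 band.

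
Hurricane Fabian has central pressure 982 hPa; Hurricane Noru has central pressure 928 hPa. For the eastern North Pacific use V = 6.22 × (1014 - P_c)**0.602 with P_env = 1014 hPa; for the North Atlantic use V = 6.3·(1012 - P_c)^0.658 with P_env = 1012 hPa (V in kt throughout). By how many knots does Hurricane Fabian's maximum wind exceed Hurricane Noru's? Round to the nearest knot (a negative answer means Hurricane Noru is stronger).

-66 kt

Hurricane Fabian: ΔP = 32; V ≈ 6.22 × 32^0.602 ≈ 50.11 kt.
Hurricane Noru: ΔP = 84; V ≈ 6.3 × 84^0.658 ≈ 116.28 kt.
Difference ≈ 50.11 − 116.28 = -66.17 → -66 kt.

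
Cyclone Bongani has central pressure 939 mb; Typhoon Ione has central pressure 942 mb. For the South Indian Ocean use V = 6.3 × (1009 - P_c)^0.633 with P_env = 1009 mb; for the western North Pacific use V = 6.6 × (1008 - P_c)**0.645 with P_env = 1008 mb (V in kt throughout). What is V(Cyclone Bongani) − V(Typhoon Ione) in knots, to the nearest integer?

-6 kt

Cyclone Bongani: ΔP = 70; V ≈ 6.3 × 70^0.633 ≈ 92.74 kt.
Typhoon Ione: ΔP = 66; V ≈ 6.6 × 66^0.645 ≈ 98.44 kt.
Difference ≈ 92.74 − 98.44 = -5.70 → -6 kt.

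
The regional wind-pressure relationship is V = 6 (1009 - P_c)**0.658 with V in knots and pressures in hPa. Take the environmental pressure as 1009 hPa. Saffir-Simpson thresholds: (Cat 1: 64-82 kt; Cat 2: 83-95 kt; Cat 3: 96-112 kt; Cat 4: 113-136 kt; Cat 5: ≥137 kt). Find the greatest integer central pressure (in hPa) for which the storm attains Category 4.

Category 4 begins at V = 113 kt.
Required ΔP = (113/6)^(1/0.658) = 18.833^1.520 ≈ 86.61 hPa.
P_c ≤ 1009 − 86.61 = 922.39, so the highest integer P_c is 922 hPa.

922 hPa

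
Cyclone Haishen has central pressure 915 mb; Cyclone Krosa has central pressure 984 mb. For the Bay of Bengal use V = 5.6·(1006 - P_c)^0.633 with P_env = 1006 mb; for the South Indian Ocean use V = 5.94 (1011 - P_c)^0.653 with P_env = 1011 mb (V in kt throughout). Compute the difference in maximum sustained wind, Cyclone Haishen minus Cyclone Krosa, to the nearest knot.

Cyclone Haishen: ΔP = 91; V ≈ 5.6 × 91^0.633 ≈ 97.33 kt.
Cyclone Krosa: ΔP = 27; V ≈ 5.94 × 27^0.653 ≈ 51.11 kt.
Difference ≈ 97.33 − 51.11 = 46.22 → 46 kt.

46 kt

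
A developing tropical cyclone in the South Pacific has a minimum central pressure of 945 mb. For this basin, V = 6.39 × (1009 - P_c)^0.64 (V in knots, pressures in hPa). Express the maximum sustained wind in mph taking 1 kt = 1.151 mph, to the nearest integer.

105 mph

ΔP = 1009 − 945 = 64 mb.
V ≈ 6.39 × 64^0.64 = 6.39 × 14.320 ≈ 91.507 kt.
91.507 × 1.151 ≈ 105.32 mph → 105 mph.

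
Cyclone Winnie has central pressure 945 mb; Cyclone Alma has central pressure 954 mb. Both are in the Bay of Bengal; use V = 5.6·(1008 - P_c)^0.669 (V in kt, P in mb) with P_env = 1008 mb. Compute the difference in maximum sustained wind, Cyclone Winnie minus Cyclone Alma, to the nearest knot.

Cyclone Winnie: ΔP = 63; V ≈ 5.6 × 63^0.669 ≈ 89.53 kt.
Cyclone Alma: ΔP = 54; V ≈ 5.6 × 54^0.669 ≈ 80.75 kt.
Difference ≈ 89.53 − 80.75 = 8.78 → 9 kt.

9 kt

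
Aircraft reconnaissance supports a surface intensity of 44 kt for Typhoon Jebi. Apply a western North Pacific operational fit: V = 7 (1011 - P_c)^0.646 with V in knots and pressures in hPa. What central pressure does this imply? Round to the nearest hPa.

994 hPa

ΔP = (V / 7)^(1/0.646) = (44/7)^1.548.
44/7 = 6.286; 6.286^1.548 ≈ 17.21 hPa.
P_c = 1011 − 17.21 = 993.79 ≈ 994 hPa.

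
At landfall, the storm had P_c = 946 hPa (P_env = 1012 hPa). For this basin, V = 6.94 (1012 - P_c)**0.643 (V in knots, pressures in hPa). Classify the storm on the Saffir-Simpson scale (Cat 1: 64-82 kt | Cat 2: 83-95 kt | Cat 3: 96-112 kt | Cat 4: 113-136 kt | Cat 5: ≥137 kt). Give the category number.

3

ΔP = 1012 − 946 = 66 hPa.
V ≈ 6.94 × 66^0.643 = 6.94 × 14.79 ≈ 103 kt.
103 kt falls in the Category 3 band.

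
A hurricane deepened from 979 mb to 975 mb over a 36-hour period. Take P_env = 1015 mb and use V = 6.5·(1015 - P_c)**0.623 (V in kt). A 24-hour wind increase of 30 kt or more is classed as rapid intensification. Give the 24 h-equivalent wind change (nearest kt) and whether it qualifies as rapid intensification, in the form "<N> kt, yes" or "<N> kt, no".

V₁: ΔP = 36, V ≈ 6.5 × 36^0.623 ≈ 60.60 kt.
V₂: ΔP = 40, V ≈ 6.5 × 40^0.623 ≈ 64.71 kt.
ΔV over 36 h = 4.11 kt → 24 h equivalent = 4.11 × 24/36 ≈ 2.74 kt.
3 kt < 30 kt ⇒ not rapid intensification.

3 kt, no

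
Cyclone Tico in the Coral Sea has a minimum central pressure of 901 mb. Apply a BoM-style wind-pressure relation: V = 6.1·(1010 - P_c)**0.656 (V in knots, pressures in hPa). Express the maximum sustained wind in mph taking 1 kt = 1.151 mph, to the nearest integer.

ΔP = 1010 − 901 = 109 mb.
V ≈ 6.1 × 109^0.656 = 6.1 × 21.705 ≈ 132.398 kt.
132.398 × 1.151 ≈ 152.39 mph → 152 mph.

152 mph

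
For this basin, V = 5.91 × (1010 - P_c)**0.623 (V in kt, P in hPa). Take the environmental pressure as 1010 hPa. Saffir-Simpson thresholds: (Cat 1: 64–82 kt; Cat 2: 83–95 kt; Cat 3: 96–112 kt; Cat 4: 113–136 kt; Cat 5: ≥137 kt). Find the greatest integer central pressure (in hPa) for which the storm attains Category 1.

964 hPa

Category 1 begins at V = 64 kt.
Required ΔP = (64/5.91)^(1/0.623) = 10.829^1.605 ≈ 45.78 hPa.
P_c ≤ 1010 − 45.78 = 964.22, so the highest integer P_c is 964 hPa.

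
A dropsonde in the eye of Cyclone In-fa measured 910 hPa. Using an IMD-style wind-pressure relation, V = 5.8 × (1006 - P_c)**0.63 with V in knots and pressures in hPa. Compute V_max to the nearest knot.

ΔP = 1006 − 910 = 96 hPa.
96^0.63 ≈ 17.735.
V ≈ 5.8 × 17.735 ≈ 102.9 kt.

103 kt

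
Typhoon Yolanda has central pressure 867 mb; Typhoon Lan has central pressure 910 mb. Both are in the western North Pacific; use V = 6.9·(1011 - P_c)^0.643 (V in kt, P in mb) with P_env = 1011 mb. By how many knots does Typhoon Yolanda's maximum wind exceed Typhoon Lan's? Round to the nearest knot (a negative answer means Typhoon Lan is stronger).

Typhoon Yolanda: ΔP = 144; V ≈ 6.9 × 144^0.643 ≈ 168.53 kt.
Typhoon Lan: ΔP = 101; V ≈ 6.9 × 101^0.643 ≈ 134.16 kt.
Difference ≈ 168.53 − 134.16 = 34.37 → 34 kt.

34 kt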